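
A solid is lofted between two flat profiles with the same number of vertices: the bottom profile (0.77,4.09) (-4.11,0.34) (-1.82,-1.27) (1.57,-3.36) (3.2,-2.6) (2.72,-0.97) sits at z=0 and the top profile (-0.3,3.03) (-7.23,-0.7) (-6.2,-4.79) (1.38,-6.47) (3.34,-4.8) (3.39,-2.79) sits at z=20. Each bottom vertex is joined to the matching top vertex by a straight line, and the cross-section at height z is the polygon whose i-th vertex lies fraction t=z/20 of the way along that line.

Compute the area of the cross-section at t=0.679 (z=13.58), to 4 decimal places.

Area at t=0.679: 51.0893

Cross-section at t=0.679: each vertex is (1-t)·p0[i] + t·p1[i].
  v1: (1-0.679)·(0.77,4.09) + 0.679·(-0.3,3.03) = (0.0435,3.3703)
  v2: (1-0.679)·(-4.11,0.34) + 0.679·(-7.23,-0.7) = (-6.2285,-0.3662)
  v3: (1-0.679)·(-1.82,-1.27) + 0.679·(-6.2,-4.79) = (-4.7940,-3.6601)
  v4: (1-0.679)·(1.57,-3.36) + 0.679·(1.38,-6.47) = (1.4410,-5.4717)
  v5: (1-0.679)·(3.2,-2.6) + 0.679·(3.34,-4.8) = (3.2951,-4.0938)
  v6: (1-0.679)·(2.72,-0.97) + 0.679·(3.39,-2.79) = (3.1749,-2.2058)
Shoelace sum Σ(x_i·y_{i+1} − x_{i+1}·y_i):
  i=1: 0.0435·-0.3662 − -6.2285·3.3703 = +20.9757 (running +20.9757)
  i=2: -6.2285·-3.6601 − -4.7940·-0.3662 = +21.0414 (running +42.0170)
  i=3: -4.7940·-5.4717 − 1.4410·-3.6601 = +31.5055 (running +73.5226)
  i=4: 1.4410·-4.0938 − 3.2951·-5.4717 = +12.1304 (running +85.6530)
  i=5: 3.2951·-2.2058 − 3.1749·-4.0938 = +5.7294 (running +91.3823)
  i=6: 3.1749·3.3703 − 0.0435·-2.2058 = +10.7962 (running +102.1786)
Area = |Σ|/2 = |102.1786|/2 = 51.0893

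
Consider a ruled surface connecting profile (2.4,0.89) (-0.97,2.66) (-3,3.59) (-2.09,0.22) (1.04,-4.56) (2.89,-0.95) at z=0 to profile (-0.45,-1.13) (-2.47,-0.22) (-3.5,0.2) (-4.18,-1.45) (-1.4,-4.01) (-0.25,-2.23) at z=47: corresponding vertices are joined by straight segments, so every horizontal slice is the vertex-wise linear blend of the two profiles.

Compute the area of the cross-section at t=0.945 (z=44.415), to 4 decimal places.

Cross-section at t=0.945: each vertex is (1-t)·p0[i] + t·p1[i].
  v1: (1-0.945)·(2.4,0.89) + 0.945·(-0.45,-1.13) = (-0.2932,-1.0189)
  v2: (1-0.945)·(-0.97,2.66) + 0.945·(-2.47,-0.22) = (-2.3875,-0.0616)
  v3: (1-0.945)·(-3,3.59) + 0.945·(-3.5,0.2) = (-3.4725,0.3865)
  v4: (1-0.945)·(-2.09,0.22) + 0.945·(-4.18,-1.45) = (-4.0650,-1.3581)
  v5: (1-0.945)·(1.04,-4.56) + 0.945·(-1.4,-4.01) = (-1.2658,-4.0402)
  v6: (1-0.945)·(2.89,-0.95) + 0.945·(-0.25,-2.23) = (-0.0773,-2.1596)
Shoelace sum Σ(x_i·y_{i+1} − x_{i+1}·y_i):
  i=1: -0.2932·-0.0616 − -2.3875·-1.0189 = -2.4146 (running -2.4146)
  i=2: -2.3875·0.3865 − -3.4725·-0.0616 = -1.1366 (running -3.5511)
  i=3: -3.4725·-1.3581 − -4.0650·0.3865 = +6.2871 (running +2.7360)
  i=4: -4.0650·-4.0402 − -1.2658·-1.3581 = +14.7047 (running +17.4407)
  i=5: -1.2658·-2.1596 − -0.0773·-4.0402 = +2.4213 (running +19.8620)
  i=6: -0.0773·-1.0189 − -0.2932·-2.1596 = -0.5545 (running +19.3074)
Area = |Σ|/2 = |19.3074|/2 = 9.6537

Area at t=0.945: 9.6537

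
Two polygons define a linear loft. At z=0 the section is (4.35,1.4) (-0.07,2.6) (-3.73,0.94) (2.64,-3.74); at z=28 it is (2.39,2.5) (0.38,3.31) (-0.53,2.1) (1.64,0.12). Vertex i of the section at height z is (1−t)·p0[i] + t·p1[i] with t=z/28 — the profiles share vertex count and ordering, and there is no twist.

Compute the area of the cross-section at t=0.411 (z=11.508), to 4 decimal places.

Area at t=0.411: 15.4934

Cross-section at t=0.411: each vertex is (1-t)·p0[i] + t·p1[i].
  v1: (1-0.411)·(4.35,1.4) + 0.411·(2.39,2.5) = (3.5444,1.8521)
  v2: (1-0.411)·(-0.07,2.6) + 0.411·(0.38,3.31) = (0.1149,2.8918)
  v3: (1-0.411)·(-3.73,0.94) + 0.411·(-0.53,2.1) = (-2.4148,1.4168)
  v4: (1-0.411)·(2.64,-3.74) + 0.411·(1.64,0.12) = (2.2290,-2.1535)
Shoelace sum Σ(x_i·y_{i+1} − x_{i+1}·y_i):
  i=1: 3.5444·2.8918 − 0.1149·1.8521 = +10.0369 (running +10.0369)
  i=2: 0.1149·1.4168 − -2.4148·2.8918 = +7.1460 (running +17.1829)
  i=3: -2.4148·-2.1535 − 2.2290·1.4168 = +2.0424 (running +19.2254)
  i=4: 2.2290·1.8521 − 3.5444·-2.1535 = +11.7614 (running +30.9868)
Area = |Σ|/2 = |30.9868|/2 = 15.4934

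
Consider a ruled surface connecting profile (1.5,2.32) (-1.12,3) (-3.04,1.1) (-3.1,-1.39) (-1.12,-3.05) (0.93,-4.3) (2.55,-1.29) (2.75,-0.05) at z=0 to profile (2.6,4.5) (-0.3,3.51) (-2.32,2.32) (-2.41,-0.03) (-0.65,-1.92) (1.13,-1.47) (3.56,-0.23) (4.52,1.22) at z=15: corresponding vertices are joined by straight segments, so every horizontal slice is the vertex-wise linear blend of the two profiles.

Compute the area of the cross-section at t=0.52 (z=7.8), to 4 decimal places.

Area at t=0.52: 29.1725

Cross-section at t=0.52: each vertex is (1-t)·p0[i] + t·p1[i].
  v1: (1-0.52)·(1.5,2.32) + 0.52·(2.6,4.5) = (2.0720,3.4536)
  v2: (1-0.52)·(-1.12,3) + 0.52·(-0.3,3.51) = (-0.6936,3.2652)
  v3: (1-0.52)·(-3.04,1.1) + 0.52·(-2.32,2.32) = (-2.6656,1.7344)
  v4: (1-0.52)·(-3.1,-1.39) + 0.52·(-2.41,-0.03) = (-2.7412,-0.6828)
  v5: (1-0.52)·(-1.12,-3.05) + 0.52·(-0.65,-1.92) = (-0.8756,-2.4624)
  v6: (1-0.52)·(0.93,-4.3) + 0.52·(1.13,-1.47) = (1.0340,-2.8284)
  v7: (1-0.52)·(2.55,-1.29) + 0.52·(3.56,-0.23) = (3.0752,-0.7388)
  v8: (1-0.52)·(2.75,-0.05) + 0.52·(4.52,1.22) = (3.6704,0.6104)
Shoelace sum Σ(x_i·y_{i+1} − x_{i+1}·y_i):
  i=1: 2.0720·3.2652 − -0.6936·3.4536 = +9.1609 (running +9.1609)
  i=2: -0.6936·1.7344 − -2.6656·3.2652 = +7.5007 (running +16.6616)
  i=3: -2.6656·-0.6828 − -2.7412·1.7344 = +6.5744 (running +23.2361)
  i=4: -2.7412·-2.4624 − -0.8756·-0.6828 = +6.1521 (running +29.3881)
  i=5: -0.8756·-2.8284 − 1.0340·-2.4624 = +5.0227 (running +34.4108)
  i=6: 1.0340·-0.7388 − 3.0752·-2.8284 = +7.9340 (running +42.3448)
  i=7: 3.0752·0.6104 − 3.6704·-0.7388 = +4.5888 (running +46.9336)
  i=8: 3.6704·3.4536 − 2.0720·0.6104 = +11.4113 (running +58.3449)
Area = |Σ|/2 = |58.3449|/2 = 29.1725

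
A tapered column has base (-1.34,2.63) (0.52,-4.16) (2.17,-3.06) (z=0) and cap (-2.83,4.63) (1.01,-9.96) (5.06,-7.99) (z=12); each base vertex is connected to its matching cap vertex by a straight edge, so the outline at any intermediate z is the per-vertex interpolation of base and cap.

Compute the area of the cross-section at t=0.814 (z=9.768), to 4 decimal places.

Cross-section at t=0.814: each vertex is (1-t)·p0[i] + t·p1[i].
  v1: (1-0.814)·(-1.34,2.63) + 0.814·(-2.83,4.63) = (-2.5529,4.2580)
  v2: (1-0.814)·(0.52,-4.16) + 0.814·(1.01,-9.96) = (0.9189,-8.8812)
  v3: (1-0.814)·(2.17,-3.06) + 0.814·(5.06,-7.99) = (4.5225,-7.0730)
Shoelace sum Σ(x_i·y_{i+1} − x_{i+1}·y_i):
  i=1: -2.5529·-8.8812 − 0.9189·4.2580 = +18.7600 (running +18.7600)
  i=2: 0.9189·-7.0730 − 4.5225·-8.8812 = +33.6658 (running +52.4257)
  i=3: 4.5225·4.2580 − -2.5529·-7.0730 = +1.2002 (running +53.6259)
Area = |Σ|/2 = |53.6259|/2 = 26.8130

Area at t=0.814: 26.8130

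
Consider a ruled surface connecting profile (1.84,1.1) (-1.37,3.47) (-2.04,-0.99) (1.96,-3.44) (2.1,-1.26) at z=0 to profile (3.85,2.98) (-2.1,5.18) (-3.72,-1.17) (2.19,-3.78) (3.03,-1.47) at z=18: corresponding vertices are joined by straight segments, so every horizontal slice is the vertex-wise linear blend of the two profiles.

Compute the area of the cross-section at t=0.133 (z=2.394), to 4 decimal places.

Cross-section at t=0.133: each vertex is (1-t)·p0[i] + t·p1[i].
  v1: (1-0.133)·(1.84,1.1) + 0.133·(3.85,2.98) = (2.1073,1.3500)
  v2: (1-0.133)·(-1.37,3.47) + 0.133·(-2.1,5.18) = (-1.4671,3.6974)
  v3: (1-0.133)·(-2.04,-0.99) + 0.133·(-3.72,-1.17) = (-2.2634,-1.0139)
  v4: (1-0.133)·(1.96,-3.44) + 0.133·(2.19,-3.78) = (1.9906,-3.4852)
  v5: (1-0.133)·(2.1,-1.26) + 0.133·(3.03,-1.47) = (2.2237,-1.2879)
Shoelace sum Σ(x_i·y_{i+1} − x_{i+1}·y_i):
  i=1: 2.1073·3.6974 − -1.4671·1.3500 = +9.7723 (running +9.7723)
  i=2: -1.4671·-1.0139 − -2.2634·3.6974 = +9.8565 (running +19.6288)
  i=3: -2.2634·-3.4852 − 1.9906·-1.0139 = +9.9069 (running +29.5357)
  i=4: 1.9906·-1.2879 − 2.2237·-3.4852 = +5.1863 (running +34.7220)
  i=5: 2.2237·1.3500 − 2.1073·-1.2879 = +5.7162 (running +40.4382)
Area = |Σ|/2 = |40.4382|/2 = 20.2191

Area at t=0.133: 20.2191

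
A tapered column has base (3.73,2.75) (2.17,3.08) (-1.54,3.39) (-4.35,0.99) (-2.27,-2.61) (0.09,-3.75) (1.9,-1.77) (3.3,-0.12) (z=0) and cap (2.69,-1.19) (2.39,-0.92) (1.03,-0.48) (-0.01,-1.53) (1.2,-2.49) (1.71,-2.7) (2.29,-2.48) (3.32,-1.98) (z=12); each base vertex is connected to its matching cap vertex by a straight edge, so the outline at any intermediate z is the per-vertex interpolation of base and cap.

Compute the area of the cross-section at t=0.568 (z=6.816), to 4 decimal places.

Cross-section at t=0.568: each vertex is (1-t)·p0[i] + t·p1[i].
  v1: (1-0.568)·(3.73,2.75) + 0.568·(2.69,-1.19) = (3.1393,0.5121)
  v2: (1-0.568)·(2.17,3.08) + 0.568·(2.39,-0.92) = (2.2950,0.8080)
  v3: (1-0.568)·(-1.54,3.39) + 0.568·(1.03,-0.48) = (-0.0802,1.1918)
  v4: (1-0.568)·(-4.35,0.99) + 0.568·(-0.01,-1.53) = (-1.8849,-0.4414)
  v5: (1-0.568)·(-2.27,-2.61) + 0.568·(1.2,-2.49) = (-0.2990,-2.5418)
  v6: (1-0.568)·(0.09,-3.75) + 0.568·(1.71,-2.7) = (1.0102,-3.1536)
  v7: (1-0.568)·(1.9,-1.77) + 0.568·(2.29,-2.48) = (2.1215,-2.1733)
  v8: (1-0.568)·(3.3,-0.12) + 0.568·(3.32,-1.98) = (3.3114,-1.1765)
Shoelace sum Σ(x_i·y_{i+1} − x_{i+1}·y_i):
  i=1: 3.1393·0.8080 − 2.2950·0.5121 = +1.3613 (running +1.3613)
  i=2: 2.2950·1.1918 − -0.0802·0.8080 = +2.8001 (running +4.1614)
  i=3: -0.0802·-0.4414 − -1.8849·1.1918 = +2.2819 (running +6.4433)
  i=4: -1.8849·-2.5418 − -0.2990·-0.4414 = +4.6591 (running +11.1024)
  i=5: -0.2990·-3.1536 − 1.0102·-2.5418 = +3.5107 (running +14.6131)
  i=6: 1.0102·-2.1733 − 2.1215·-3.1536 = +4.4951 (running +19.1081)
  i=7: 2.1215·-1.1765 − 3.3114·-2.1733 = +4.7006 (running +23.8087)
  i=8: 3.3114·0.5121 − 3.1393·-1.1765 = +5.3890 (running +29.1977)
Area = |Σ|/2 = |29.1977|/2 = 14.5989

Area at t=0.568: 14.5989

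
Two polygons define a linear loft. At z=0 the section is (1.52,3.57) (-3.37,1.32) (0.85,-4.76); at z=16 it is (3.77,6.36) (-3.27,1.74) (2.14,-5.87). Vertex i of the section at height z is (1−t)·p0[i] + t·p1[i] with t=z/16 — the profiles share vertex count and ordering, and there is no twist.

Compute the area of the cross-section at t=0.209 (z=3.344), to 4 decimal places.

Area at t=0.209: 23.2193

Cross-section at t=0.209: each vertex is (1-t)·p0[i] + t·p1[i].
  v1: (1-0.209)·(1.52,3.57) + 0.209·(3.77,6.36) = (1.9903,4.1531)
  v2: (1-0.209)·(-3.37,1.32) + 0.209·(-3.27,1.74) = (-3.3491,1.4078)
  v3: (1-0.209)·(0.85,-4.76) + 0.209·(2.14,-5.87) = (1.1196,-4.9920)
Shoelace sum Σ(x_i·y_{i+1} − x_{i+1}·y_i):
  i=1: 1.9903·1.4078 − -3.3491·4.1531 = +16.7110 (running +16.7110)
  i=2: -3.3491·-4.9920 − 1.1196·1.4078 = +15.1425 (running +31.8535)
  i=3: 1.1196·4.1531 − 1.9903·-4.9920 = +14.5852 (running +46.4387)
Area = |Σ|/2 = |46.4387|/2 = 23.2193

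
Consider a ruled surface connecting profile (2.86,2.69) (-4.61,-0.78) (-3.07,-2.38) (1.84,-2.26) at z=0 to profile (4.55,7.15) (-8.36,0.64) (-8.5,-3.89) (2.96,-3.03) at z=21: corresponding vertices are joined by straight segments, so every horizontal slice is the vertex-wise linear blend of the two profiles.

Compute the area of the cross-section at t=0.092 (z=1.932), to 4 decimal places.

Cross-section at t=0.092: each vertex is (1-t)·p0[i] + t·p1[i].
  v1: (1-0.092)·(2.86,2.69) + 0.092·(4.55,7.15) = (3.0155,3.1003)
  v2: (1-0.092)·(-4.61,-0.78) + 0.092·(-8.36,0.64) = (-4.9550,-0.6494)
  v3: (1-0.092)·(-3.07,-2.38) + 0.092·(-8.5,-3.89) = (-3.5696,-2.5189)
  v4: (1-0.092)·(1.84,-2.26) + 0.092·(2.96,-3.03) = (1.9430,-2.3308)
Shoelace sum Σ(x_i·y_{i+1} − x_{i+1}·y_i):
  i=1: 3.0155·-0.6494 − -4.9550·3.1003 = +13.4040 (running +13.4040)
  i=2: -4.9550·-2.5189 − -3.5696·-0.6494 = +10.1633 (running +23.5673)
  i=3: -3.5696·-2.3308 − 1.9430·-2.5189 = +13.2144 (running +36.7817)
  i=4: 1.9430·3.1003 − 3.0155·-2.3308 = +13.0526 (running +49.8344)
Area = |Σ|/2 = |49.8344|/2 = 24.9172

Area at t=0.092: 24.9172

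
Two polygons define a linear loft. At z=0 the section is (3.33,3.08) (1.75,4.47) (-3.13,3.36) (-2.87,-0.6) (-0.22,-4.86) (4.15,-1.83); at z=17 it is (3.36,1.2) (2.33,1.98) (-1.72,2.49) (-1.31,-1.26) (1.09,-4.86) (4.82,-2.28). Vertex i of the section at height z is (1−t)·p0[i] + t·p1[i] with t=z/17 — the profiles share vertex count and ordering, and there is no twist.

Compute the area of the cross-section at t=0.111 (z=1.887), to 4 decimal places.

Cross-section at t=0.111: each vertex is (1-t)·p0[i] + t·p1[i].
  v1: (1-0.111)·(3.33,3.08) + 0.111·(3.36,1.2) = (3.3333,2.8713)
  v2: (1-0.111)·(1.75,4.47) + 0.111·(2.33,1.98) = (1.8144,4.1936)
  v3: (1-0.111)·(-3.13,3.36) + 0.111·(-1.72,2.49) = (-2.9735,3.2634)
  v4: (1-0.111)·(-2.87,-0.6) + 0.111·(-1.31,-1.26) = (-2.6968,-0.6733)
  v5: (1-0.111)·(-0.22,-4.86) + 0.111·(1.09,-4.86) = (-0.0746,-4.8600)
  v6: (1-0.111)·(4.15,-1.83) + 0.111·(4.82,-2.28) = (4.2244,-1.8800)
Shoelace sum Σ(x_i·y_{i+1} − x_{i+1}·y_i):
  i=1: 3.3333·4.1936 − 1.8144·2.8713 = +8.7690 (running +8.7690)
  i=2: 1.8144·3.2634 − -2.9735·4.1936 = +18.3908 (running +27.1598)
  i=3: -2.9735·-0.6733 − -2.6968·3.2634 = +10.8029 (running +37.9627)
  i=4: -2.6968·-4.8600 − -0.0746·-0.6733 = +13.0564 (running +51.0191)
  i=5: -0.0746·-1.8800 − 4.2244·-4.8600 = +20.6707 (running +71.6897)
  i=6: 4.2244·2.8713 − 3.3333·-1.8800 = +18.3960 (running +90.0858)
Area = |Σ|/2 = |90.0858|/2 = 45.0429

Area at t=0.111: 45.0429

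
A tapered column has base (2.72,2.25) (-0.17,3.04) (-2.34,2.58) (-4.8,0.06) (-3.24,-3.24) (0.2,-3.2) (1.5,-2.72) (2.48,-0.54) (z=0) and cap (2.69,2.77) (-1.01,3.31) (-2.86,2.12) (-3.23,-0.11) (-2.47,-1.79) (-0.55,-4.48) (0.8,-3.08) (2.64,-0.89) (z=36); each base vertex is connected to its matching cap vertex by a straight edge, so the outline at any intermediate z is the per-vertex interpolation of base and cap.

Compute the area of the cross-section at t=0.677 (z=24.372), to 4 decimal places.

Cross-section at t=0.677: each vertex is (1-t)·p0[i] + t·p1[i].
  v1: (1-0.677)·(2.72,2.25) + 0.677·(2.69,2.77) = (2.6997,2.6020)
  v2: (1-0.677)·(-0.17,3.04) + 0.677·(-1.01,3.31) = (-0.7387,3.2228)
  v3: (1-0.677)·(-2.34,2.58) + 0.677·(-2.86,2.12) = (-2.6920,2.2686)
  v4: (1-0.677)·(-4.8,0.06) + 0.677·(-3.23,-0.11) = (-3.7371,-0.0551)
  v5: (1-0.677)·(-3.24,-3.24) + 0.677·(-2.47,-1.79) = (-2.7187,-2.2584)
  v6: (1-0.677)·(0.2,-3.2) + 0.677·(-0.55,-4.48) = (-0.3078,-4.0666)
  v7: (1-0.677)·(1.5,-2.72) + 0.677·(0.8,-3.08) = (1.0261,-2.9637)
  v8: (1-0.677)·(2.48,-0.54) + 0.677·(2.64,-0.89) = (2.5883,-0.7770)
Shoelace sum Σ(x_i·y_{i+1} − x_{i+1}·y_i):
  i=1: 2.6997·3.2228 − -0.7387·2.6020 = +10.6226 (running +10.6226)
  i=2: -0.7387·2.2686 − -2.6920·3.2228 = +7.0001 (running +17.6227)
  i=3: -2.6920·-0.0551 − -3.7371·2.2686 = +8.6262 (running +26.2490)
  i=4: -3.7371·-2.2584 − -2.7187·-0.0551 = +8.2899 (running +34.5389)
  i=5: -2.7187·-4.0666 − -0.3078·-2.2584 = +10.3608 (running +44.8997)
  i=6: -0.3078·-2.9637 − 1.0261·-4.0666 = +5.0848 (running +49.9845)
  i=7: 1.0261·-0.7770 − 2.5883·-2.9637 = +6.8738 (running +56.8583)
  i=8: 2.5883·2.6020 − 2.6997·-0.7770 = +8.8324 (running +65.6907)
Area = |Σ|/2 = |65.6907|/2 = 32.8454

Area at t=0.677: 32.8454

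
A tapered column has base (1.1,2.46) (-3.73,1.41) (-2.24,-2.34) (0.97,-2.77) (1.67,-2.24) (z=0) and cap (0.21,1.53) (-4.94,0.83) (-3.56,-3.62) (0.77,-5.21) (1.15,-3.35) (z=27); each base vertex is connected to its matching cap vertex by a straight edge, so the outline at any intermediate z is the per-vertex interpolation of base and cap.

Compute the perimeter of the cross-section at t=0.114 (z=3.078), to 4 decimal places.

Cross-section at t=0.114: each vertex is (1-t)·p0[i] + t·p1[i].
  v1: (1-0.114)·(1.1,2.46) + 0.114·(0.21,1.53) = (0.9985,2.3540)
  v2: (1-0.114)·(-3.73,1.41) + 0.114·(-4.94,0.83) = (-3.8679,1.3439)
  v3: (1-0.114)·(-2.24,-2.34) + 0.114·(-3.56,-3.62) = (-2.3905,-2.4859)
  v4: (1-0.114)·(0.97,-2.77) + 0.114·(0.77,-5.21) = (0.9472,-3.0482)
  v5: (1-0.114)·(1.67,-2.24) + 0.114·(1.15,-3.35) = (1.6107,-2.3665)
Perimeter = Σ |v_{i+1} − v_i|:
  edge 1→2: √(-4.8665² + -1.0101²) = 4.9702 (running 4.9702)
  edge 2→3: √(1.4775² + -3.8298²) = 4.1049 (running 9.0751)
  edge 3→4: √(3.3377² + -0.5622²) = 3.3847 (running 12.4598)
  edge 4→5: √(0.6635² + 0.6816²) = 0.9512 (running 13.4111)
  edge 5→1: √(-0.6122² + 4.7205²) = 4.7600 (running 18.1711)
Perimeter = 18.1711

Perimeter at t=0.114: 18.1711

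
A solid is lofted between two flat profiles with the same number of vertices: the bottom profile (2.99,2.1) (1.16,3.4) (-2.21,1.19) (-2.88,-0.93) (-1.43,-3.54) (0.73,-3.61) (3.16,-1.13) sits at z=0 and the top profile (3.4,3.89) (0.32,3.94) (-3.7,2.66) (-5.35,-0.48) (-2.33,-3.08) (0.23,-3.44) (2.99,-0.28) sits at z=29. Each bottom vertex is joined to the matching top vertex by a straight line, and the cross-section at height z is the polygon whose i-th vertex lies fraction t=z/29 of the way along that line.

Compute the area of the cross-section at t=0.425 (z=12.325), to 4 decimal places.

Area at t=0.425: 35.9675

Cross-section at t=0.425: each vertex is (1-t)·p0[i] + t·p1[i].
  v1: (1-0.425)·(2.99,2.1) + 0.425·(3.4,3.89) = (3.1643,2.8608)
  v2: (1-0.425)·(1.16,3.4) + 0.425·(0.32,3.94) = (0.8030,3.6295)
  v3: (1-0.425)·(-2.21,1.19) + 0.425·(-3.7,2.66) = (-2.8432,1.8148)
  v4: (1-0.425)·(-2.88,-0.93) + 0.425·(-5.35,-0.48) = (-3.9297,-0.7387)
  v5: (1-0.425)·(-1.43,-3.54) + 0.425·(-2.33,-3.08) = (-1.8125,-3.3445)
  v6: (1-0.425)·(0.73,-3.61) + 0.425·(0.23,-3.44) = (0.5175,-3.5377)
  v7: (1-0.425)·(3.16,-1.13) + 0.425·(2.99,-0.28) = (3.0877,-0.7687)
Shoelace sum Σ(x_i·y_{i+1} − x_{i+1}·y_i):
  i=1: 3.1643·3.6295 − 0.8030·2.8608 = +9.1875 (running +9.1875)
  i=2: 0.8030·1.8148 − -2.8432·3.6295 = +11.7768 (running +20.9643)
  i=3: -2.8432·-0.7387 − -3.9297·1.8148 = +9.2320 (running +30.1962)
  i=4: -3.9297·-3.3445 − -1.8125·-0.7387 = +11.8041 (running +42.0003)
  i=5: -1.8125·-3.5377 − 0.5175·-3.3445 = +8.1430 (running +50.1433)
  i=6: 0.5175·-0.7687 − 3.0877·-3.5377 = +10.5259 (running +60.6691)
  i=7: 3.0877·2.8608 − 3.1643·-0.7687 = +11.2658 (running +71.9349)
Area = |Σ|/2 = |71.9349|/2 = 35.9675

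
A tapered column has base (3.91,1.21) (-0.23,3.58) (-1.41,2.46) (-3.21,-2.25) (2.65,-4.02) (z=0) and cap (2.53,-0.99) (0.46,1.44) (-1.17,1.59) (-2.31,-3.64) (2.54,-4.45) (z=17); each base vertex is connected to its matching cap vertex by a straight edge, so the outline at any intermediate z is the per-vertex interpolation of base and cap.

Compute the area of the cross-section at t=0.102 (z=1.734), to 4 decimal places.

Cross-section at t=0.102: each vertex is (1-t)·p0[i] + t·p1[i].
  v1: (1-0.102)·(3.91,1.21) + 0.102·(2.53,-0.99) = (3.7692,0.9856)
  v2: (1-0.102)·(-0.23,3.58) + 0.102·(0.46,1.44) = (-0.1596,3.3617)
  v3: (1-0.102)·(-1.41,2.46) + 0.102·(-1.17,1.59) = (-1.3855,2.3713)
  v4: (1-0.102)·(-3.21,-2.25) + 0.102·(-2.31,-3.64) = (-3.1182,-2.3918)
  v5: (1-0.102)·(2.65,-4.02) + 0.102·(2.54,-4.45) = (2.6388,-4.0639)
Shoelace sum Σ(x_i·y_{i+1} − x_{i+1}·y_i):
  i=1: 3.7692·3.3617 − -0.1596·0.9856 = +12.8285 (running +12.8285)
  i=2: -0.1596·2.3713 − -1.3855·3.3617 = +4.2792 (running +17.1077)
  i=3: -1.3855·-2.3918 − -3.1182·2.3713 = +10.7079 (running +27.8156)
  i=4: -3.1182·-4.0639 − 2.6388·-2.3918 = +18.9833 (running +46.7989)
  i=5: 2.6388·0.9856 − 3.7692·-4.0639 = +17.9184 (running +64.7174)
Area = |Σ|/2 = |64.7174|/2 = 32.3587

Area at t=0.102: 32.3587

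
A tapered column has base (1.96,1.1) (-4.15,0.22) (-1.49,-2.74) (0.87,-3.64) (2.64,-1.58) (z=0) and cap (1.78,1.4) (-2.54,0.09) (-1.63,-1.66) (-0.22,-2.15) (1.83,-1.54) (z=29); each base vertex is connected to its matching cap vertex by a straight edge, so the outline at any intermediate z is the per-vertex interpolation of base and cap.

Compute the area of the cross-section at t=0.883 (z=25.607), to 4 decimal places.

Area at t=0.883: 11.2841

Cross-section at t=0.883: each vertex is (1-t)·p0[i] + t·p1[i].
  v1: (1-0.883)·(1.96,1.1) + 0.883·(1.78,1.4) = (1.8011,1.3649)
  v2: (1-0.883)·(-4.15,0.22) + 0.883·(-2.54,0.09) = (-2.7284,0.1052)
  v3: (1-0.883)·(-1.49,-2.74) + 0.883·(-1.63,-1.66) = (-1.6136,-1.7864)
  v4: (1-0.883)·(0.87,-3.64) + 0.883·(-0.22,-2.15) = (-0.0925,-2.3243)
  v5: (1-0.883)·(2.64,-1.58) + 0.883·(1.83,-1.54) = (1.9248,-1.5447)
Shoelace sum Σ(x_i·y_{i+1} − x_{i+1}·y_i):
  i=1: 1.8011·0.1052 − -2.7284·1.3649 = +3.9134 (running +3.9134)
  i=2: -2.7284·-1.7864 − -1.6136·0.1052 = +5.0436 (running +8.9571)
  i=3: -1.6136·-2.3243 − -0.0925·-1.7864 = +3.5854 (running +12.5425)
  i=4: -0.0925·-1.5447 − 1.9248·-2.3243 = +4.6166 (running +17.1591)
  i=5: 1.9248·1.3649 − 1.8011·-1.5447 = +5.4092 (running +22.5683)
Area = |Σ|/2 = |22.5683|/2 = 11.2841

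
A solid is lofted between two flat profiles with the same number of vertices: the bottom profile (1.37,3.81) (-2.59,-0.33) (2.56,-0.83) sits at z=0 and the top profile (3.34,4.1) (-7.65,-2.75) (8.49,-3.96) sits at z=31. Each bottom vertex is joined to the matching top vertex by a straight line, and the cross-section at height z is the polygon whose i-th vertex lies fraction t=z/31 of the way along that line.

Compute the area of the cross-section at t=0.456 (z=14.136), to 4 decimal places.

Area at t=0.456: 30.2641

Cross-section at t=0.456: each vertex is (1-t)·p0[i] + t·p1[i].
  v1: (1-0.456)·(1.37,3.81) + 0.456·(3.34,4.1) = (2.2683,3.9422)
  v2: (1-0.456)·(-2.59,-0.33) + 0.456·(-7.65,-2.75) = (-4.8974,-1.4335)
  v3: (1-0.456)·(2.56,-0.83) + 0.456·(8.49,-3.96) = (5.2641,-2.2573)
Shoelace sum Σ(x_i·y_{i+1} − x_{i+1}·y_i):
  i=1: 2.2683·-1.4335 − -4.8974·3.9422 = +16.0549 (running +16.0549)
  i=2: -4.8974·-2.2573 − 5.2641·-1.4335 = +18.6009 (running +34.6558)
  i=3: 5.2641·3.9422 − 2.2683·-2.2573 = +25.8725 (running +60.5283)
Area = |Σ|/2 = |60.5283|/2 = 30.2641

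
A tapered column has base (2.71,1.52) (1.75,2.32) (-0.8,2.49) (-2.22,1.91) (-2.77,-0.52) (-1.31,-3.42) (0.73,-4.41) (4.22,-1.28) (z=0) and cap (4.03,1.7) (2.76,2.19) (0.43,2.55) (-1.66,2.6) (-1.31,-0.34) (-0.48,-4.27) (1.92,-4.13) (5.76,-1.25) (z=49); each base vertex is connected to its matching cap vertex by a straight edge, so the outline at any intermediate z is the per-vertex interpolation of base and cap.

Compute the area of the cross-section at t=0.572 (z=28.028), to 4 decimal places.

Area at t=0.572: 34.3705

Cross-section at t=0.572: each vertex is (1-t)·p0[i] + t·p1[i].
  v1: (1-0.572)·(2.71,1.52) + 0.572·(4.03,1.7) = (3.4650,1.6230)
  v2: (1-0.572)·(1.75,2.32) + 0.572·(2.76,2.19) = (2.3277,2.2456)
  v3: (1-0.572)·(-0.8,2.49) + 0.572·(0.43,2.55) = (-0.0964,2.5243)
  v4: (1-0.572)·(-2.22,1.91) + 0.572·(-1.66,2.6) = (-1.8997,2.3047)
  v5: (1-0.572)·(-2.77,-0.52) + 0.572·(-1.31,-0.34) = (-1.9349,-0.4170)
  v6: (1-0.572)·(-1.31,-3.42) + 0.572·(-0.48,-4.27) = (-0.8352,-3.9062)
  v7: (1-0.572)·(0.73,-4.41) + 0.572·(1.92,-4.13) = (1.4107,-4.2498)
  v8: (1-0.572)·(4.22,-1.28) + 0.572·(5.76,-1.25) = (5.1009,-1.2628)
Shoelace sum Σ(x_i·y_{i+1} − x_{i+1}·y_i):
  i=1: 3.4650·2.2456 − 2.3277·1.6230 = +4.0034 (running +4.0034)
  i=2: 2.3277·2.5243 − -0.0964·2.2456 = +6.0925 (running +10.0959)
  i=3: -0.0964·2.3047 − -1.8997·2.5243 = +4.5731 (running +14.6691)
  i=4: -1.8997·-0.4170 − -1.9349·2.3047 = +5.2515 (running +19.9206)
  i=5: -1.9349·-3.9062 − -0.8352·-0.4170 = +7.2097 (running +27.1303)
  i=6: -0.8352·-4.2498 − 1.4107·-3.9062 = +9.0600 (running +36.1903)
  i=7: 1.4107·-1.2628 − 5.1009·-4.2498 = +19.8965 (running +56.0868)
  i=8: 5.1009·1.6230 − 3.4650·-1.2628 = +12.6543 (running +68.7411)
Area = |Σ|/2 = |68.7411|/2 = 34.3705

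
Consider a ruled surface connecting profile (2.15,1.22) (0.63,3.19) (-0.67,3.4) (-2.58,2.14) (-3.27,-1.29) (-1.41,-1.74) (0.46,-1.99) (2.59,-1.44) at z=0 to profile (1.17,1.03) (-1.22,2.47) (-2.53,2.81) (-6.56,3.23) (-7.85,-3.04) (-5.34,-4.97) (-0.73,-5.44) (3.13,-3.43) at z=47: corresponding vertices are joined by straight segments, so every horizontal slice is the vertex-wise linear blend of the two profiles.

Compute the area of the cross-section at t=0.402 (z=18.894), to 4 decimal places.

Area at t=0.402: 38.1631

Cross-section at t=0.402: each vertex is (1-t)·p0[i] + t·p1[i].
  v1: (1-0.402)·(2.15,1.22) + 0.402·(1.17,1.03) = (1.7560,1.1436)
  v2: (1-0.402)·(0.63,3.19) + 0.402·(-1.22,2.47) = (-0.1137,2.9006)
  v3: (1-0.402)·(-0.67,3.4) + 0.402·(-2.53,2.81) = (-1.4177,3.1628)
  v4: (1-0.402)·(-2.58,2.14) + 0.402·(-6.56,3.23) = (-4.1800,2.5782)
  v5: (1-0.402)·(-3.27,-1.29) + 0.402·(-7.85,-3.04) = (-5.1112,-1.9935)
  v6: (1-0.402)·(-1.41,-1.74) + 0.402·(-5.34,-4.97) = (-2.9899,-3.0385)
  v7: (1-0.402)·(0.46,-1.99) + 0.402·(-0.73,-5.44) = (-0.0184,-3.3769)
  v8: (1-0.402)·(2.59,-1.44) + 0.402·(3.13,-3.43) = (2.8071,-2.2400)
Shoelace sum Σ(x_i·y_{i+1} − x_{i+1}·y_i):
  i=1: 1.7560·2.9006 − -0.1137·1.1436 = +5.2235 (running +5.2235)
  i=2: -0.1137·3.1628 − -1.4177·2.9006 = +3.7526 (running +8.9761)
  i=3: -1.4177·2.5782 − -4.1800·3.1628 = +9.5653 (running +18.5414)
  i=4: -4.1800·-1.9935 − -5.1112·2.5782 = +21.5102 (running +40.0517)
  i=5: -5.1112·-3.0385 − -2.9899·-1.9935 = +9.5698 (running +49.6214)
  i=6: -2.9899·-3.3769 − -0.0184·-3.0385 = +10.0406 (running +59.6620)
  i=7: -0.0184·-2.2400 − 2.8071·-3.3769 = +9.5204 (running +69.1824)
  i=8: 2.8071·1.1436 − 1.7560·-2.2400 = +7.1437 (running +76.3262)
Area = |Σ|/2 = |76.3262|/2 = 38.1631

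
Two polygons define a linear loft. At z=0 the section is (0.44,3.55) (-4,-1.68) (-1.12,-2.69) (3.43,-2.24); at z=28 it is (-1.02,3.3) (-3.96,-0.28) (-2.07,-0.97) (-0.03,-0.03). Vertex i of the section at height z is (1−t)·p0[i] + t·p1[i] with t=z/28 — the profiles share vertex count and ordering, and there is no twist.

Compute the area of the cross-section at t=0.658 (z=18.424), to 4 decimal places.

Area at t=0.658: 12.6898

Cross-section at t=0.658: each vertex is (1-t)·p0[i] + t·p1[i].
  v1: (1-0.658)·(0.44,3.55) + 0.658·(-1.02,3.3) = (-0.5207,3.3855)
  v2: (1-0.658)·(-4,-1.68) + 0.658·(-3.96,-0.28) = (-3.9737,-0.7588)
  v3: (1-0.658)·(-1.12,-2.69) + 0.658·(-2.07,-0.97) = (-1.7451,-1.5582)
  v4: (1-0.658)·(3.43,-2.24) + 0.658·(-0.03,-0.03) = (1.1533,-0.7858)
Shoelace sum Σ(x_i·y_{i+1} − x_{i+1}·y_i):
  i=1: -0.5207·-0.7588 − -3.9737·3.3855 = +13.8480 (running +13.8480)
  i=2: -3.9737·-1.5582 − -1.7451·-0.7588 = +4.8678 (running +18.7158)
  i=3: -1.7451·-0.7858 − 1.1533·-1.5582 = +3.1685 (running +21.8842)
  i=4: 1.1533·3.3855 − -0.5207·-0.7858 = +3.4954 (running +25.3796)
Area = |Σ|/2 = |25.3796|/2 = 12.6898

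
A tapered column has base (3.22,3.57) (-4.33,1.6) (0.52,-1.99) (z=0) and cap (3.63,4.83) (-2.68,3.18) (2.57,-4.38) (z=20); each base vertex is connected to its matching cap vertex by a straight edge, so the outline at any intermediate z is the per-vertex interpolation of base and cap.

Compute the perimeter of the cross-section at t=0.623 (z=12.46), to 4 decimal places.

Cross-section at t=0.623: each vertex is (1-t)·p0[i] + t·p1[i].
  v1: (1-0.623)·(3.22,3.57) + 0.623·(3.63,4.83) = (3.4754,4.3550)
  v2: (1-0.623)·(-4.33,1.6) + 0.623·(-2.68,3.18) = (-3.3021,2.5843)
  v3: (1-0.623)·(0.52,-1.99) + 0.623·(2.57,-4.38) = (1.7971,-3.4790)
Perimeter = Σ |v_{i+1} − v_i|:
  edge 1→2: √(-6.7775² + -1.7706²) = 7.0050 (running 7.0050)
  edge 2→3: √(5.0992² + -6.0633²) = 7.9225 (running 14.9274)
  edge 3→1: √(1.6783² + 7.8339²) = 8.0117 (running 22.9391)
Perimeter = 22.9391

Perimeter at t=0.623: 22.9391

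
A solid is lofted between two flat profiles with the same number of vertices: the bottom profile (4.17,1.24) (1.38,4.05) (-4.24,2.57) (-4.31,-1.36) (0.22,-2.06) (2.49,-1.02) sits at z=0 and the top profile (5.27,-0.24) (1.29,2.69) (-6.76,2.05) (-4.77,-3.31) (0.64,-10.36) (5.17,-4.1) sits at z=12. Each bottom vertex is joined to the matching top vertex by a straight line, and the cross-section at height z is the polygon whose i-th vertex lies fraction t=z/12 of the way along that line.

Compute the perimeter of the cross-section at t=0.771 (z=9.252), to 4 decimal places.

Cross-section at t=0.771: each vertex is (1-t)·p0[i] + t·p1[i].
  v1: (1-0.771)·(4.17,1.24) + 0.771·(5.27,-0.24) = (5.0181,0.0989)
  v2: (1-0.771)·(1.38,4.05) + 0.771·(1.29,2.69) = (1.3106,3.0014)
  v3: (1-0.771)·(-4.24,2.57) + 0.771·(-6.76,2.05) = (-6.1829,2.1691)
  v4: (1-0.771)·(-4.31,-1.36) + 0.771·(-4.77,-3.31) = (-4.6647,-2.8635)
  v5: (1-0.771)·(0.22,-2.06) + 0.771·(0.64,-10.36) = (0.5438,-8.4593)
  v6: (1-0.771)·(2.49,-1.02) + 0.771·(5.17,-4.1) = (4.5563,-3.3947)
Perimeter = Σ |v_{i+1} − v_i|:
  edge 1→2: √(-3.7075² + 2.9025²) = 4.7085 (running 4.7085)
  edge 2→3: √(-7.4935² + -0.8324²) = 7.5396 (running 12.2481)
  edge 3→4: √(1.5183² + -5.0325²) = 5.2566 (running 17.5047)
  edge 4→5: √(5.2085² + -5.5958²) = 7.6447 (running 25.1494)
  edge 5→6: √(4.0125² + 5.0646²) = 6.4614 (running 31.6109)
  edge 6→1: √(0.4618² + 3.4936²) = 3.5240 (running 35.1349)
Perimeter = 35.1349

Perimeter at t=0.771: 35.1349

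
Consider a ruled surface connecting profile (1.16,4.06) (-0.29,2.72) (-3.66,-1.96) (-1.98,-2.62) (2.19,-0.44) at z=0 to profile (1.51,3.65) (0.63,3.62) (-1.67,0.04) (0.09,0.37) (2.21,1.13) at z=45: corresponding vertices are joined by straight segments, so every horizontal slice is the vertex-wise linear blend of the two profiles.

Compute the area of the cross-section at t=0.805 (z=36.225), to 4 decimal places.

Area at t=0.805: 8.8989

Cross-section at t=0.805: each vertex is (1-t)·p0[i] + t·p1[i].
  v1: (1-0.805)·(1.16,4.06) + 0.805·(1.51,3.65) = (1.4418,3.7299)
  v2: (1-0.805)·(-0.29,2.72) + 0.805·(0.63,3.62) = (0.4506,3.4445)
  v3: (1-0.805)·(-3.66,-1.96) + 0.805·(-1.67,0.04) = (-2.0580,-0.3500)
  v4: (1-0.805)·(-1.98,-2.62) + 0.805·(0.09,0.37) = (-0.3136,-0.2130)
  v5: (1-0.805)·(2.19,-0.44) + 0.805·(2.21,1.13) = (2.2061,0.8238)
Shoelace sum Σ(x_i·y_{i+1} − x_{i+1}·y_i):
  i=1: 1.4418·3.4445 − 0.4506·3.7299 = +3.2854 (running +3.2854)
  i=2: 0.4506·-0.3500 − -2.0580·3.4445 = +6.9312 (running +10.2166)
  i=3: -2.0580·-0.2130 − -0.3136·-0.3500 = +0.3287 (running +10.5453)
  i=4: -0.3136·0.8238 − 2.2061·-0.2130 = +0.2116 (running +10.7569)
  i=5: 2.2061·3.7299 − 1.4418·0.8238 = +7.0409 (running +17.7978)
Area = |Σ|/2 = |17.7978|/2 = 8.8989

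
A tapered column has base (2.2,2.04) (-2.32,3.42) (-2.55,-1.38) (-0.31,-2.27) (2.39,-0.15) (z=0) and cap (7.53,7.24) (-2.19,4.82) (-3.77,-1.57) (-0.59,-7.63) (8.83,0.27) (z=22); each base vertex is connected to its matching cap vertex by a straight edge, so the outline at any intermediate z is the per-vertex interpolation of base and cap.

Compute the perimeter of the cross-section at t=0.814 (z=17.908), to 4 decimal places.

Perimeter at t=0.814: 37.8986

Cross-section at t=0.814: each vertex is (1-t)·p0[i] + t·p1[i].
  v1: (1-0.814)·(2.2,2.04) + 0.814·(7.53,7.24) = (6.5386,6.2728)
  v2: (1-0.814)·(-2.32,3.42) + 0.814·(-2.19,4.82) = (-2.2142,4.5596)
  v3: (1-0.814)·(-2.55,-1.38) + 0.814·(-3.77,-1.57) = (-3.5431,-1.5347)
  v4: (1-0.814)·(-0.31,-2.27) + 0.814·(-0.59,-7.63) = (-0.5379,-6.6330)
  v5: (1-0.814)·(2.39,-0.15) + 0.814·(8.83,0.27) = (7.6322,0.1919)
Perimeter = Σ |v_{i+1} − v_i|:
  edge 1→2: √(-8.7528² + -1.7132²) = 8.9189 (running 8.9189)
  edge 2→3: √(-1.3289² + -6.0943²) = 6.2375 (running 15.1564)
  edge 3→4: √(3.0052² + -5.0984²) = 5.9181 (running 21.0745)
  edge 4→5: √(8.1701² + 6.8249²) = 10.6456 (running 31.7201)
  edge 5→1: √(-1.0935² + 6.0809²) = 6.1785 (running 37.8986)
Perimeter = 37.8986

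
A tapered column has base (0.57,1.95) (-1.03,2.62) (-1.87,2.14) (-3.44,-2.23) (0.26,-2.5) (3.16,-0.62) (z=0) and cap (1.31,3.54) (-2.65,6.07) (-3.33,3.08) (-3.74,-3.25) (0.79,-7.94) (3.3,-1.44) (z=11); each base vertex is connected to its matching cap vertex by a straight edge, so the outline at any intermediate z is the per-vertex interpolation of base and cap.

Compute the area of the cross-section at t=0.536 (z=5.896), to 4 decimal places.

Cross-section at t=0.536: each vertex is (1-t)·p0[i] + t·p1[i].
  v1: (1-0.536)·(0.57,1.95) + 0.536·(1.31,3.54) = (0.9666,2.8022)
  v2: (1-0.536)·(-1.03,2.62) + 0.536·(-2.65,6.07) = (-1.8983,4.4692)
  v3: (1-0.536)·(-1.87,2.14) + 0.536·(-3.33,3.08) = (-2.6526,2.6438)
  v4: (1-0.536)·(-3.44,-2.23) + 0.536·(-3.74,-3.25) = (-3.6008,-2.7767)
  v5: (1-0.536)·(0.26,-2.5) + 0.536·(0.79,-7.94) = (0.5441,-5.4158)
  v6: (1-0.536)·(3.16,-0.62) + 0.536·(3.3,-1.44) = (3.2350,-1.0595)
Shoelace sum Σ(x_i·y_{i+1} − x_{i+1}·y_i):
  i=1: 0.9666·4.4692 − -1.8983·2.8022 = +9.6397 (running +9.6397)
  i=2: -1.8983·2.6438 − -2.6526·4.4692 = +6.8360 (running +16.4756)
  i=3: -2.6526·-2.7767 − -3.6008·2.6438 = +16.8854 (running +33.3610)
  i=4: -3.6008·-5.4158 − 0.5441·-2.7767 = +21.0121 (running +54.3731)
  i=5: 0.5441·-1.0595 − 3.2350·-5.4158 = +16.9440 (running +71.3171)
  i=6: 3.2350·2.8022 − 0.9666·-1.0595 = +10.0895 (running +81.4066)
Area = |Σ|/2 = |81.4066|/2 = 40.7033

Area at t=0.536: 40.7033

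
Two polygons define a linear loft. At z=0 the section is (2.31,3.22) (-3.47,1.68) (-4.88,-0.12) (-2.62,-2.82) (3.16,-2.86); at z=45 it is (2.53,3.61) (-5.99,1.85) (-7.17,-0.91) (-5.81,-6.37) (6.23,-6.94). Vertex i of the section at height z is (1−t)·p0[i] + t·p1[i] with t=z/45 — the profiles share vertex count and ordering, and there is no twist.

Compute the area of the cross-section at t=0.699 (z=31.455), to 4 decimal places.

Area at t=0.699: 78.7051

Cross-section at t=0.699: each vertex is (1-t)·p0[i] + t·p1[i].
  v1: (1-0.699)·(2.31,3.22) + 0.699·(2.53,3.61) = (2.4638,3.4926)
  v2: (1-0.699)·(-3.47,1.68) + 0.699·(-5.99,1.85) = (-5.2315,1.7988)
  v3: (1-0.699)·(-4.88,-0.12) + 0.699·(-7.17,-0.91) = (-6.4807,-0.6722)
  v4: (1-0.699)·(-2.62,-2.82) + 0.699·(-5.81,-6.37) = (-4.8498,-5.3014)
  v5: (1-0.699)·(3.16,-2.86) + 0.699·(6.23,-6.94) = (5.3059,-5.7119)
Shoelace sum Σ(x_i·y_{i+1} − x_{i+1}·y_i):
  i=1: 2.4638·1.7988 − -5.2315·3.4926 = +22.7034 (running +22.7034)
  i=2: -5.2315·-0.6722 − -6.4807·1.7988 = +15.1743 (running +37.8778)
  i=3: -6.4807·-5.3014 − -4.8498·-0.6722 = +31.0971 (running +68.9749)
  i=4: -4.8498·-5.7119 − 5.3059·-5.3014 = +55.8308 (running +124.8057)
  i=5: 5.3059·3.4926 − 2.4638·-5.7119 = +32.6045 (running +157.4102)
Area = |Σ|/2 = |157.4102|/2 = 78.7051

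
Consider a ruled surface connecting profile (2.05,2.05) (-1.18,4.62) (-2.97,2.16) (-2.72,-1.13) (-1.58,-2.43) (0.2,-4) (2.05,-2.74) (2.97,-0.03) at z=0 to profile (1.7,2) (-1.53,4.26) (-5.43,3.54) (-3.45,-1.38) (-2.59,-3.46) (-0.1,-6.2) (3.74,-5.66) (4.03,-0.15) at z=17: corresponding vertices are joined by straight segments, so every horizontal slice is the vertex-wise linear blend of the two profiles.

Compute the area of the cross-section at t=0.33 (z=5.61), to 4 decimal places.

Area at t=0.33: 41.7292

Cross-section at t=0.33: each vertex is (1-t)·p0[i] + t·p1[i].
  v1: (1-0.33)·(2.05,2.05) + 0.33·(1.7,2) = (1.9345,2.0335)
  v2: (1-0.33)·(-1.18,4.62) + 0.33·(-1.53,4.26) = (-1.2955,4.5012)
  v3: (1-0.33)·(-2.97,2.16) + 0.33·(-5.43,3.54) = (-3.7818,2.6154)
  v4: (1-0.33)·(-2.72,-1.13) + 0.33·(-3.45,-1.38) = (-2.9609,-1.2125)
  v5: (1-0.33)·(-1.58,-2.43) + 0.33·(-2.59,-3.46) = (-1.9133,-2.7699)
  v6: (1-0.33)·(0.2,-4) + 0.33·(-0.1,-6.2) = (0.1010,-4.7260)
  v7: (1-0.33)·(2.05,-2.74) + 0.33·(3.74,-5.66) = (2.6077,-3.7036)
  v8: (1-0.33)·(2.97,-0.03) + 0.33·(4.03,-0.15) = (3.3198,-0.0696)
Shoelace sum Σ(x_i·y_{i+1} − x_{i+1}·y_i):
  i=1: 1.9345·4.5012 − -1.2955·2.0335 = +11.3420 (running +11.3420)
  i=2: -1.2955·2.6154 − -3.7818·4.5012 = +13.6344 (running +24.9764)
  i=3: -3.7818·-1.2125 − -2.9609·2.6154 = +12.3294 (running +37.3057)
  i=4: -2.9609·-2.7699 − -1.9133·-1.2125 = +5.8815 (running +43.1872)
  i=5: -1.9133·-4.7260 − 0.1010·-2.7699 = +9.3220 (running +52.5093)
  i=6: 0.1010·-3.7036 − 2.6077·-4.7260 = +11.9499 (running +64.4592)
  i=7: 2.6077·-0.0696 − 3.3198·-3.7036 = +12.1137 (running +76.5729)
  i=8: 3.3198·2.0335 − 1.9345·-0.0696 = +6.8855 (running +83.4584)
Area = |Σ|/2 = |83.4584|/2 = 41.7292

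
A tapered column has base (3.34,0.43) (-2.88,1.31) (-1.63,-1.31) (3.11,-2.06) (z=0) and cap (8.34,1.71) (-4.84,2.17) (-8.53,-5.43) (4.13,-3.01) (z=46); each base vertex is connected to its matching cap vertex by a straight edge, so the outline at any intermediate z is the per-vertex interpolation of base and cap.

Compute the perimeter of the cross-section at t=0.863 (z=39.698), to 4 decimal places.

Cross-section at t=0.863: each vertex is (1-t)·p0[i] + t·p1[i].
  v1: (1-0.863)·(3.34,0.43) + 0.863·(8.34,1.71) = (7.6550,1.5346)
  v2: (1-0.863)·(-2.88,1.31) + 0.863·(-4.84,2.17) = (-4.5715,2.0522)
  v3: (1-0.863)·(-1.63,-1.31) + 0.863·(-8.53,-5.43) = (-7.5847,-4.8656)
  v4: (1-0.863)·(3.11,-2.06) + 0.863·(4.13,-3.01) = (3.9903,-2.8798)
Perimeter = Σ |v_{i+1} − v_i|:
  edge 1→2: √(-12.2265² + 0.5175²) = 12.2374 (running 12.2374)
  edge 2→3: √(-3.0132² + -6.9177²) = 7.5455 (running 19.7829)
  edge 3→4: √(11.5750² + 1.9857²) = 11.7441 (running 31.5270)
  edge 4→1: √(3.6647² + 4.4145²) = 5.7374 (running 37.2644)
Perimeter = 37.2644

Perimeter at t=0.863: 37.2644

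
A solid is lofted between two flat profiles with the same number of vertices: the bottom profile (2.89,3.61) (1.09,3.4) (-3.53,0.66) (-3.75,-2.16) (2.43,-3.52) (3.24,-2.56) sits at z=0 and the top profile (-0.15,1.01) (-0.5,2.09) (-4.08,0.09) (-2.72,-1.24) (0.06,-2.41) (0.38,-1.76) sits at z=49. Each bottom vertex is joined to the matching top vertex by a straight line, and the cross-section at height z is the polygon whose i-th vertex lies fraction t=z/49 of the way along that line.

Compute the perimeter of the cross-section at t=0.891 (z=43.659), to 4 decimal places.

Perimeter at t=0.891: 14.5435

Cross-section at t=0.891: each vertex is (1-t)·p0[i] + t·p1[i].
  v1: (1-0.891)·(2.89,3.61) + 0.891·(-0.15,1.01) = (0.1814,1.2934)
  v2: (1-0.891)·(1.09,3.4) + 0.891·(-0.5,2.09) = (-0.3267,2.2328)
  v3: (1-0.891)·(-3.53,0.66) + 0.891·(-4.08,0.09) = (-4.0201,0.1521)
  v4: (1-0.891)·(-3.75,-2.16) + 0.891·(-2.72,-1.24) = (-2.8323,-1.3403)
  v5: (1-0.891)·(2.43,-3.52) + 0.891·(0.06,-2.41) = (0.3183,-2.5310)
  v6: (1-0.891)·(3.24,-2.56) + 0.891·(0.38,-1.76) = (0.6917,-1.8472)
Perimeter = Σ |v_{i+1} − v_i|:
  edge 1→2: √(-0.5081² + 0.9394²) = 1.0680 (running 1.0680)
  edge 2→3: √(-3.6934² + -2.0807²) = 4.2391 (running 5.3071)
  edge 3→4: √(1.1878² + -1.4924²) = 1.9074 (running 7.2145)
  edge 4→5: √(3.1506² + -1.1907²) = 3.3681 (running 10.5826)
  edge 5→6: √(0.3734² + 0.6838²) = 0.7791 (running 11.3617)
  edge 6→1: √(-0.5104² + 3.1406²) = 3.1818 (running 14.5435)
Perimeter = 14.5435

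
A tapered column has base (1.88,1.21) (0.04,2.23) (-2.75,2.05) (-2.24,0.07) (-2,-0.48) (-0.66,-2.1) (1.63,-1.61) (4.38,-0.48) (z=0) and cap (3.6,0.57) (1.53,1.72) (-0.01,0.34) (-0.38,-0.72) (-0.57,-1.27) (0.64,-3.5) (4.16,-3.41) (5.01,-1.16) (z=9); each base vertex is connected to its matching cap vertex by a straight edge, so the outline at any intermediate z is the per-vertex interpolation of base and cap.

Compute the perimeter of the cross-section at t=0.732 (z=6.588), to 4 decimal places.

Cross-section at t=0.732: each vertex is (1-t)·p0[i] + t·p1[i].
  v1: (1-0.732)·(1.88,1.21) + 0.732·(3.6,0.57) = (3.1390,0.7415)
  v2: (1-0.732)·(0.04,2.23) + 0.732·(1.53,1.72) = (1.1307,1.8567)
  v3: (1-0.732)·(-2.75,2.05) + 0.732·(-0.01,0.34) = (-0.7443,0.7983)
  v4: (1-0.732)·(-2.24,0.07) + 0.732·(-0.38,-0.72) = (-0.8785,-0.5083)
  v5: (1-0.732)·(-2,-0.48) + 0.732·(-0.57,-1.27) = (-0.9532,-1.0583)
  v6: (1-0.732)·(-0.66,-2.1) + 0.732·(0.64,-3.5) = (0.2916,-3.1248)
  v7: (1-0.732)·(1.63,-1.61) + 0.732·(4.16,-3.41) = (3.4820,-2.9276)
  v8: (1-0.732)·(4.38,-0.48) + 0.732·(5.01,-1.16) = (4.8412,-0.9778)
Perimeter = Σ |v_{i+1} − v_i|:
  edge 1→2: √(-2.0084² + 1.1152²) = 2.2972 (running 2.2972)
  edge 2→3: √(-1.8750² + -1.0584²) = 2.1531 (running 4.4503)
  edge 3→4: √(-0.1342² + -1.3066²) = 1.3134 (running 5.7637)
  edge 4→5: √(-0.0748² + -0.5500²) = 0.5551 (running 6.3188)
  edge 5→6: √(1.2448² + -2.0665²) = 2.4125 (running 8.7313)
  edge 6→7: √(3.1904² + 0.1972²) = 3.1964 (running 11.9277)
  edge 7→8: √(1.3592² + 1.9498²) = 2.3768 (running 14.3045)
  edge 8→1: √(-1.7021² + 1.7193²) = 2.4193 (running 16.7239)
Perimeter = 16.7239

Perimeter at t=0.732: 16.7239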